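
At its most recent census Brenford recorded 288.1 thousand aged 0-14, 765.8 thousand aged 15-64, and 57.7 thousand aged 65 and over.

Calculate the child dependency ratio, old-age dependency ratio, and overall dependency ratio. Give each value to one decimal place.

Youth dependency ratio: 37.6
Old-age dependency ratio: 7.5
Total dependency ratio: 45.2

Youth dependency ratio = 288.1 / 765.8 × 100 = 37.6
Old-age dependency ratio = 57.7 / 765.8 × 100 = 7.5
Total dependency ratio = (288.1 + 57.7) / 765.8 × 100 = 345.8 / 765.8 × 100 = 45.2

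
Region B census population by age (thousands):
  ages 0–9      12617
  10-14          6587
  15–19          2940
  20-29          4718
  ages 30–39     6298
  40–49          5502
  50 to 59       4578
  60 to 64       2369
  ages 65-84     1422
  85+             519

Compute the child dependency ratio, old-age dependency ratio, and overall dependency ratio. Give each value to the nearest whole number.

Youth dependency ratio: 73
Old-age dependency ratio: 7
Total dependency ratio: 80

0–14: 12617 + 6587 = 19204
15–64: 2940 + 4718 + 6298 + 5502 + 4578 + 2369 = 26405
65+: 1422 + 519 = 1941
Youth dependency ratio = 19204 / 26405 × 100 = 73
Old-age dependency ratio = 1941 / 26405 × 100 = 7
Total dependency ratio = (19204 + 1941) / 26405 × 100 = 21145 / 26405 × 100 = 80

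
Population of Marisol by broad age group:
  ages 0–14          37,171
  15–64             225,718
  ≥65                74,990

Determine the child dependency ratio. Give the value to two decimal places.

Youth dependency ratio: 16.47

Youth dependency ratio = 37,171 / 225,718 × 100 = 16.47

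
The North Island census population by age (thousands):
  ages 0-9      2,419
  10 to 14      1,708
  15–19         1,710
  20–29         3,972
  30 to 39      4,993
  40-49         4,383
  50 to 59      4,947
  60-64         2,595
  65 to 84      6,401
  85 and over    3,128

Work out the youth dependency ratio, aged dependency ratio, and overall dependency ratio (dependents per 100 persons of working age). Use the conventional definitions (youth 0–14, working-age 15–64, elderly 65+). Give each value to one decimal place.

0–14: 2,419 + 1,708 = 4,127
15–64: 1,710 + 3,972 + 4,993 + 4,383 + 4,947 + 2,595 = 22,600
65+: 6,401 + 3,128 = 9,529
Youth dependency ratio = 4,127 / 22,600 × 100 = 18.3
Old-age dependency ratio = 9,529 / 22,600 × 100 = 42.2
Total dependency ratio = (4,127 + 9,529) / 22,600 × 100 = 13,656 / 22,600 × 100 = 60.4

Youth dependency ratio: 18.3
Old-age dependency ratio: 42.2
Total dependency ratio: 60.4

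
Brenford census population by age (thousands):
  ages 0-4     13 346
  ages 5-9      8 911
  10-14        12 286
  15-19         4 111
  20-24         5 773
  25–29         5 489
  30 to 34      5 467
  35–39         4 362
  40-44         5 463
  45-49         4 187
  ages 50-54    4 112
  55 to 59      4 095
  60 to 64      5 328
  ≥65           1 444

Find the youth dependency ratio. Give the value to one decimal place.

0–14: 13 346 + 8 911 + 12 286 = 34 543
15–64: 4 111 + 5 773 + 5 489 + 5 467 + 4 362 + 5 463 + 4 187 + 4 112 + 4 095 + 5 328 = 48 387
65+: 1 444
Youth dependency ratio = 34 543 / 48 387 × 100 = 71.4

Youth dependency ratio: 71.4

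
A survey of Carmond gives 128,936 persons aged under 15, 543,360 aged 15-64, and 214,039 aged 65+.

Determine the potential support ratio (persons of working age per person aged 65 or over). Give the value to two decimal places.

Potential support ratio: 2.54

Potential support ratio = 543,360 / 214,039 = 2.54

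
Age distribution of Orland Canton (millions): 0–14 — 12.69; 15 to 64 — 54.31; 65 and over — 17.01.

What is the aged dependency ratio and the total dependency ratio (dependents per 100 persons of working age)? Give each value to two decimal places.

Old-age dependency ratio: 31.32
Total dependency ratio: 54.69

Old-age dependency ratio = 17.01 / 54.31 × 100 = 31.32
Total dependency ratio = (12.69 + 17.01) / 54.31 × 100 = 29.70 / 54.31 × 100 = 54.69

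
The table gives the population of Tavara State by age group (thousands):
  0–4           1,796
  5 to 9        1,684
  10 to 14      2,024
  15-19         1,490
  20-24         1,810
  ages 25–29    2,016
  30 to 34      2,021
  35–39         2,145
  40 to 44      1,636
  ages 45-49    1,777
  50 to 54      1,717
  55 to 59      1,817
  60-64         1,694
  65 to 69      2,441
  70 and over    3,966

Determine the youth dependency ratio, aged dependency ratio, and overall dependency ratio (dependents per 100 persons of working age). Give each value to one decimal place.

Youth dependency ratio: 30.4
Old-age dependency ratio: 35.4
Total dependency ratio: 65.7

0–14: 1,796 + 1,684 + 2,024 = 5,504
15–64: 1,490 + 1,810 + 2,016 + 2,021 + 2,145 + 1,636 + 1,777 + 1,717 + 1,817 + 1,694 = 18,123
65+: 2,441 + 3,966 = 6,407
Youth dependency ratio = 5,504 / 18,123 × 100 = 30.4
Old-age dependency ratio = 6,407 / 18,123 × 100 = 35.4
Total dependency ratio = (5,504 + 6,407) / 18,123 × 100 = 11,911 / 18,123 × 100 = 65.7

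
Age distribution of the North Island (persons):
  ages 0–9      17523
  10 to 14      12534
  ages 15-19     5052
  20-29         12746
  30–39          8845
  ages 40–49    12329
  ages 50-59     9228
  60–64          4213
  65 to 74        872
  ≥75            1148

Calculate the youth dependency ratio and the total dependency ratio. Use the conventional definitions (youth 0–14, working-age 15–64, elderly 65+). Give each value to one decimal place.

Youth dependency ratio: 57.3
Total dependency ratio: 61.2

0–14: 17523 + 12534 = 30057
15–64: 5052 + 12746 + 8845 + 12329 + 9228 + 4213 = 52413
65+: 872 + 1148 = 2020
Youth dependency ratio = 30057 / 52413 × 100 = 57.3
Total dependency ratio = (30057 + 2020) / 52413 × 100 = 32077 / 52413 × 100 = 61.2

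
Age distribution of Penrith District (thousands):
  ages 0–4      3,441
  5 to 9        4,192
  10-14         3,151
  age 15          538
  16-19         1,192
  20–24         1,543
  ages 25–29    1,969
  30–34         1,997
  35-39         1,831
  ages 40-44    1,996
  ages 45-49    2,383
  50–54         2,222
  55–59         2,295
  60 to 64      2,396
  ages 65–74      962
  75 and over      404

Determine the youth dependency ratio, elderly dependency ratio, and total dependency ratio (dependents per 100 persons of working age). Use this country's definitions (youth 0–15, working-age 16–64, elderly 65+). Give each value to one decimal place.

Youth dependency ratio: 57.1
Old-age dependency ratio: 6.9
Total dependency ratio: 64.0

0–15: 3,441 + 4,192 + 3,151 + 538 = 11,322
16–64: 1,192 + 1,543 + 1,969 + 1,997 + 1,831 + 1,996 + 2,383 + 2,222 + 2,295 + 2,396 = 19,824
65+: 962 + 404 = 1,366
Youth dependency ratio = 11,322 / 19,824 × 100 = 57.1
Old-age dependency ratio = 1,366 / 19,824 × 100 = 6.9
Total dependency ratio = (11,322 + 1,366) / 19,824 × 100 = 12,688 / 19,824 × 100 = 64.0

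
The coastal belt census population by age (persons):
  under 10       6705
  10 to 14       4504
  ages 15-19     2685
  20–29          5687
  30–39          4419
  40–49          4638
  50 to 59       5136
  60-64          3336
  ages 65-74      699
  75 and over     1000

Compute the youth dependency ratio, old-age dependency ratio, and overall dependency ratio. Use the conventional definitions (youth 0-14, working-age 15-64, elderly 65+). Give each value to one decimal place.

Youth dependency ratio: 43.3
Old-age dependency ratio: 6.6
Total dependency ratio: 49.8

0–14: 6705 + 4504 = 11209
15–64: 2685 + 5687 + 4419 + 4638 + 5136 + 3336 = 25901
65+: 699 + 1000 = 1699
Youth dependency ratio = 11209 / 25901 × 100 = 43.3
Old-age dependency ratio = 1699 / 25901 × 100 = 6.6
Total dependency ratio = (11209 + 1699) / 25901 × 100 = 12908 / 25901 × 100 = 49.8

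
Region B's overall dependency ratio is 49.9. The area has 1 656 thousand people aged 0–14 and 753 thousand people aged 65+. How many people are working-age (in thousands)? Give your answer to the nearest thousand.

Working-age: 4 828

Total dependency ratio = (youth + elderly) / working-age × 100
49.9 = (1 656 + 753) / W × 100
⇒ 4 828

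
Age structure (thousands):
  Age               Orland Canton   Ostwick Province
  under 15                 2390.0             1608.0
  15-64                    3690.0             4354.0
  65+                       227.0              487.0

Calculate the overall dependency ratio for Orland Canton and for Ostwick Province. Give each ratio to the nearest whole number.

Orland Canton: (2390.0 + 227.0) / 3690.0 × 100 = 2617.0 / 3690.0 × 100 = 71
Ostwick Province: (1608.0 + 487.0) / 4354.0 × 100 = 2095.0 / 4354.0 × 100 = 48

Orland Canton: 71
Ostwick Province: 48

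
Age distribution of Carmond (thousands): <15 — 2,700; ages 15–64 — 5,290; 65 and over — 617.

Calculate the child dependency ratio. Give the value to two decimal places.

Youth dependency ratio = 2,700 / 5,290 × 100 = 51.04

Youth dependency ratio: 51.04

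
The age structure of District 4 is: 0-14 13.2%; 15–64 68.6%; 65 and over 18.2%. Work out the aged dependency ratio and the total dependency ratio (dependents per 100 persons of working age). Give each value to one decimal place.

Old-age dependency ratio = 18.2 / 68.6 × 100 = 26.5
Total dependency ratio = (13.2 + 18.2) / 68.6 × 100 = 31.4 / 68.6 × 100 = 45.8

Old-age dependency ratio: 26.5
Total dependency ratio: 45.8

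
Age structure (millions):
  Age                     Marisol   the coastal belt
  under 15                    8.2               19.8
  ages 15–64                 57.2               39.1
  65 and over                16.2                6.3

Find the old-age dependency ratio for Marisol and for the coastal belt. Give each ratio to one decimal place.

Marisol: 16.2 / 57.2 × 100 = 28.3
the coastal belt: 6.3 / 39.1 × 100 = 16.1

Marisol: 28.3
the coastal belt: 16.1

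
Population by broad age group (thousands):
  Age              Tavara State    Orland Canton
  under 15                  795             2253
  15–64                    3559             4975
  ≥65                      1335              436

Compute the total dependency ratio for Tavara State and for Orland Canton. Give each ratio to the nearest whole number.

Tavara State: (795 + 1335) / 3559 × 100 = 2130 / 3559 × 100 = 60
Orland Canton: (2253 + 436) / 4975 × 100 = 2689 / 4975 × 100 = 54

Tavara State: 60
Orland Canton: 54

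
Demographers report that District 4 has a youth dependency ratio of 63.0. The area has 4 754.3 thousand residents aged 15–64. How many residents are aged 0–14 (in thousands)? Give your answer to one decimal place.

Aged 0–14: 2 995.2

Youth dependency ratio = youth / working-age × 100
63.0 = Y / 4 754.3 × 100
⇒ 2 995.2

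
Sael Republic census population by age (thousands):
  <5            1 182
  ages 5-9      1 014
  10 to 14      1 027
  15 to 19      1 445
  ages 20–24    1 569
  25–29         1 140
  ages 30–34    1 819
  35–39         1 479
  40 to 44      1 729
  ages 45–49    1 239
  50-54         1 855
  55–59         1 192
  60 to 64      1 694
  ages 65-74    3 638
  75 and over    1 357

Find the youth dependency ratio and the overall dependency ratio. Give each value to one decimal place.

0–14: 1 182 + 1 014 + 1 027 = 3 223
15–64: 1 445 + 1 569 + 1 140 + 1 819 + 1 479 + 1 729 + 1 239 + 1 855 + 1 192 + 1 694 = 15 161
65+: 3 638 + 1 357 = 4 995
Youth dependency ratio = 3 223 / 15 161 × 100 = 21.3
Total dependency ratio = (3 223 + 4 995) / 15 161 × 100 = 8 218 / 15 161 × 100 = 54.2

Youth dependency ratio: 21.3
Total dependency ratio: 54.2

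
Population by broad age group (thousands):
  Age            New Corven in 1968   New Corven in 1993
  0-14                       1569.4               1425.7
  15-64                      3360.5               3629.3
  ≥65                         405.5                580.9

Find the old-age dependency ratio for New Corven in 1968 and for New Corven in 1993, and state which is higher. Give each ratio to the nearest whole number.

New Corven in 1968: 12
New Corven in 1993: 16
Higher: New Corven in 1993

New Corven in 1968: 405.5 / 3360.5 × 100 = 12
New Corven in 1993: 580.9 / 3629.3 × 100 = 16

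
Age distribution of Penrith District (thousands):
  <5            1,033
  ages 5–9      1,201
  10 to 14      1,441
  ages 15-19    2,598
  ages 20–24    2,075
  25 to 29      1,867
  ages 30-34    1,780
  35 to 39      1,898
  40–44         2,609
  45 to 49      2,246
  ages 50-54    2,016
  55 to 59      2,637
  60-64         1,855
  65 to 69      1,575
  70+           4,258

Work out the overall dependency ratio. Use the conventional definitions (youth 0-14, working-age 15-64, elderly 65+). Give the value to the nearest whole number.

Total dependency ratio: 44

0–14: 1,033 + 1,201 + 1,441 = 3,675
15–64: 2,598 + 2,075 + 1,867 + 1,780 + 1,898 + 2,609 + 2,246 + 2,016 + 2,637 + 1,855 = 21,581
65+: 1,575 + 4,258 = 5,833
Total dependency ratio = (3,675 + 5,833) / 21,581 × 100 = 9,508 / 21,581 × 100 = 44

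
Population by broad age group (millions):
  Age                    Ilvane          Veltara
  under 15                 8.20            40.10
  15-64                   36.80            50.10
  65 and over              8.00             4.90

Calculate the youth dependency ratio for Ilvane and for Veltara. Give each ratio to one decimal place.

Ilvane: 8.20 / 36.80 × 100 = 22.3
Veltara: 40.10 / 50.10 × 100 = 80.0

Ilvane: 22.3
Veltara: 80.0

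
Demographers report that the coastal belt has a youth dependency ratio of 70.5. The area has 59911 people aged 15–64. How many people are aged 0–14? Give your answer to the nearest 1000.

Aged 0–14: 42000

Youth dependency ratio = youth / working-age × 100
70.5 = Y / 59911 × 100
⇒ 42000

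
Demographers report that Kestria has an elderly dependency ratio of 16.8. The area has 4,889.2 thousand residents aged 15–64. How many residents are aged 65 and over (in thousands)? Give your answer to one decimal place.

Aged 65 and over: 821.4

Old-age dependency ratio = elderly / working-age × 100
16.8 = E / 4,889.2 × 100
⇒ 821.4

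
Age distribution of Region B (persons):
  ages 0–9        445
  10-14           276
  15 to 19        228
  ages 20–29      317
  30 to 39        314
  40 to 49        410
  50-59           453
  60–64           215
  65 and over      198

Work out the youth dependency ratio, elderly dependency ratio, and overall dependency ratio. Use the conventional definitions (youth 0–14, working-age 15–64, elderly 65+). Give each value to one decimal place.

0–14: 445 + 276 = 721
15–64: 228 + 317 + 314 + 410 + 453 + 215 = 1,937
65+: 198
Youth dependency ratio = 721 / 1,937 × 100 = 37.2
Old-age dependency ratio = 198 / 1,937 × 100 = 10.2
Total dependency ratio = (721 + 198) / 1,937 × 100 = 919 / 1,937 × 100 = 47.4

Youth dependency ratio: 37.2
Old-age dependency ratio: 10.2
Total dependency ratio: 47.4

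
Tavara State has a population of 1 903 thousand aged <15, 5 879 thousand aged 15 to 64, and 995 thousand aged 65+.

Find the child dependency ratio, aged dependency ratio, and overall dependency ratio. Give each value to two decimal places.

Youth dependency ratio: 32.37
Old-age dependency ratio: 16.92
Total dependency ratio: 49.29

Youth dependency ratio = 1 903 / 5 879 × 100 = 32.37
Old-age dependency ratio = 995 / 5 879 × 100 = 16.92
Total dependency ratio = (1 903 + 995) / 5 879 × 100 = 2 898 / 5 879 × 100 = 49.29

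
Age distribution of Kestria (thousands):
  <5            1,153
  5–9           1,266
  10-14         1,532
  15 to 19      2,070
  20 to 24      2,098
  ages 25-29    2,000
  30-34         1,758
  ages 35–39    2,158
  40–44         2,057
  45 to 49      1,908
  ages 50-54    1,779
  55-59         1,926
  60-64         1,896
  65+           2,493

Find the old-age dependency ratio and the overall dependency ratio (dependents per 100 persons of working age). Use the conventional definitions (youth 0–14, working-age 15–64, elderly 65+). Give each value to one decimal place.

0–14: 1,153 + 1,266 + 1,532 = 3,951
15–64: 2,070 + 2,098 + 2,000 + 1,758 + 2,158 + 2,057 + 1,908 + 1,779 + 1,926 + 1,896 = 19,650
65+: 2,493
Old-age dependency ratio = 2,493 / 19,650 × 100 = 12.7
Total dependency ratio = (3,951 + 2,493) / 19,650 × 100 = 6,444 / 19,650 × 100 = 32.8

Old-age dependency ratio: 12.7
Total dependency ratio: 32.8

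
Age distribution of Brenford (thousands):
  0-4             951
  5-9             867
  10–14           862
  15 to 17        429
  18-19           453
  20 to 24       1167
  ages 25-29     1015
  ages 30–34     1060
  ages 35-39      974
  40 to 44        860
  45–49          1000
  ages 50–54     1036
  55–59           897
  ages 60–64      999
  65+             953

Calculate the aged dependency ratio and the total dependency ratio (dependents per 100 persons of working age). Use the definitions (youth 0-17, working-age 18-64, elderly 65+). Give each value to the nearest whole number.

0–17: 951 + 867 + 862 + 429 = 3109
18–64: 453 + 1167 + 1015 + 1060 + 974 + 860 + 1000 + 1036 + 897 + 999 = 9461
65+: 953
Old-age dependency ratio = 953 / 9461 × 100 = 10
Total dependency ratio = (3109 + 953) / 9461 × 100 = 4062 / 9461 × 100 = 43

Old-age dependency ratio: 10
Total dependency ratio: 43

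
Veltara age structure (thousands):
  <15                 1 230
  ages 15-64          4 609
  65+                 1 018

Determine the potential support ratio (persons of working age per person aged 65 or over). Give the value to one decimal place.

Potential support ratio = 4 609 / 1 018 = 4.5

Potential support ratio: 4.5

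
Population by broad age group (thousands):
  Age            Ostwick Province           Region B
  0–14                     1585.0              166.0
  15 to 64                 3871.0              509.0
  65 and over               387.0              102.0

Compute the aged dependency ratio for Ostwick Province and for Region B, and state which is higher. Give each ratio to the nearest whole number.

Ostwick Province: 10
Region B: 20
Higher: Region B

Ostwick Province: 387.0 / 3871.0 × 100 = 10
Region B: 102.0 / 509.0 × 100 = 20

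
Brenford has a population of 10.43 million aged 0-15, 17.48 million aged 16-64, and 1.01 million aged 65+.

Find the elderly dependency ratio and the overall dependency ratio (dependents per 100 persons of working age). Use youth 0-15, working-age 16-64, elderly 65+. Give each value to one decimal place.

Old-age dependency ratio: 5.8
Total dependency ratio: 65.4

Old-age dependency ratio = 1.01 / 17.48 × 100 = 5.8
Total dependency ratio = (10.43 + 1.01) / 17.48 × 100 = 11.44 / 17.48 × 100 = 65.4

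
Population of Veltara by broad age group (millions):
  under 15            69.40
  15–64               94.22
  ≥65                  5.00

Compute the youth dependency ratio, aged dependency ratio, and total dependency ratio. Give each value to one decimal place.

Youth dependency ratio = 69.40 / 94.22 × 100 = 73.7
Old-age dependency ratio = 5.00 / 94.22 × 100 = 5.3
Total dependency ratio = (69.40 + 5.00) / 94.22 × 100 = 74.40 / 94.22 × 100 = 79.0

Youth dependency ratio: 73.7
Old-age dependency ratio: 5.3
Total dependency ratio: 79.0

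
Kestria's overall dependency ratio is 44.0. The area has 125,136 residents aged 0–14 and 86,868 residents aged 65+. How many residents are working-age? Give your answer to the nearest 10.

Total dependency ratio = (youth + elderly) / working-age × 100
44.0 = (125,136 + 86,868) / W × 100
⇒ 481,830

Working-age: 481,830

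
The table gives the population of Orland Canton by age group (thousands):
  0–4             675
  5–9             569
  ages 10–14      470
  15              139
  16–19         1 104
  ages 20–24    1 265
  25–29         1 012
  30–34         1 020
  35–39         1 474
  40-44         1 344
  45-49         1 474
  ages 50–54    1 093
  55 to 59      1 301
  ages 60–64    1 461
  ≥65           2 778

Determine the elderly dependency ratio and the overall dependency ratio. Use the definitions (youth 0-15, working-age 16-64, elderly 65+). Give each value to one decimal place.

0–15: 675 + 569 + 470 + 139 = 1 853
16–64: 1 104 + 1 265 + 1 012 + 1 020 + 1 474 + 1 344 + 1 474 + 1 093 + 1 301 + 1 461 = 12 548
65+: 2 778
Old-age dependency ratio = 2 778 / 12 548 × 100 = 22.1
Total dependency ratio = (1 853 + 2 778) / 12 548 × 100 = 4 631 / 12 548 × 100 = 36.9

Old-age dependency ratio: 22.1
Total dependency ratio: 36.9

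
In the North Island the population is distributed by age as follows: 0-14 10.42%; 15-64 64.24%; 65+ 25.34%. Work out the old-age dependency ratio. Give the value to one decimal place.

Old-age dependency ratio = 25.34 / 64.24 × 100 = 39.4

Old-age dependency ratio: 39.4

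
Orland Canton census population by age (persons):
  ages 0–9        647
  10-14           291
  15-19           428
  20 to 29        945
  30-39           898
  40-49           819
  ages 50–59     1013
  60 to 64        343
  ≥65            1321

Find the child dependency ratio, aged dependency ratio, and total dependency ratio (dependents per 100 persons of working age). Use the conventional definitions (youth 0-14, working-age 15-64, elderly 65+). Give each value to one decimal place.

Youth dependency ratio: 21.1
Old-age dependency ratio: 29.7
Total dependency ratio: 50.8

0–14: 647 + 291 = 938
15–64: 428 + 945 + 898 + 819 + 1013 + 343 = 4446
65+: 1321
Youth dependency ratio = 938 / 4446 × 100 = 21.1
Old-age dependency ratio = 1321 / 4446 × 100 = 29.7
Total dependency ratio = (938 + 1321) / 4446 × 100 = 2259 / 4446 × 100 = 50.8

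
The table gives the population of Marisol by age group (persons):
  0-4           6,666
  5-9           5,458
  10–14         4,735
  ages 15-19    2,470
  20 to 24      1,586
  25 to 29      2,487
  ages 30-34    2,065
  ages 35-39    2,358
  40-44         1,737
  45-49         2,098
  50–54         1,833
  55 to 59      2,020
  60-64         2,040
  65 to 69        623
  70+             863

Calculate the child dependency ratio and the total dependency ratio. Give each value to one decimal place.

0–14: 6,666 + 5,458 + 4,735 = 16,859
15–64: 2,470 + 1,586 + 2,487 + 2,065 + 2,358 + 1,737 + 2,098 + 1,833 + 2,020 + 2,040 = 20,694
65+: 623 + 863 = 1,486
Youth dependency ratio = 16,859 / 20,694 × 100 = 81.5
Total dependency ratio = (16,859 + 1,486) / 20,694 × 100 = 18,345 / 20,694 × 100 = 88.6

Youth dependency ratio: 81.5
Total dependency ratio: 88.6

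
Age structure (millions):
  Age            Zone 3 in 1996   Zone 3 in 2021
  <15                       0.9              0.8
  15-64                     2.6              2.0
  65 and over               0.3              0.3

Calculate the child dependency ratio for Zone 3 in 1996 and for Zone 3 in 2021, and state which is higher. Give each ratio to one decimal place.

Zone 3 in 1996: 0.9 / 2.6 × 100 = 34.6
Zone 3 in 2021: 0.8 / 2.0 × 100 = 40.0

Zone 3 in 1996: 34.6
Zone 3 in 2021: 40.0
Higher: Zone 3 in 2021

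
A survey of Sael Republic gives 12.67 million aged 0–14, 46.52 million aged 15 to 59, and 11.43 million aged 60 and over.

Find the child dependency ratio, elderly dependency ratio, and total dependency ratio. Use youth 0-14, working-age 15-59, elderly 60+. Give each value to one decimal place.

Youth dependency ratio: 27.2
Old-age dependency ratio: 24.6
Total dependency ratio: 51.8

Youth dependency ratio = 12.67 / 46.52 × 100 = 27.2
Old-age dependency ratio = 11.43 / 46.52 × 100 = 24.6
Total dependency ratio = (12.67 + 11.43) / 46.52 × 100 = 24.10 / 46.52 × 100 = 51.8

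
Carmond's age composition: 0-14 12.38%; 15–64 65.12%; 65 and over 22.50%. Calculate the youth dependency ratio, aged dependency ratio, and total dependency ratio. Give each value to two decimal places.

Youth dependency ratio = 12.38 / 65.12 × 100 = 19.01
Old-age dependency ratio = 22.50 / 65.12 × 100 = 34.55
Total dependency ratio = (12.38 + 22.50) / 65.12 × 100 = 34.88 / 65.12 × 100 = 53.56

Youth dependency ratio: 19.01
Old-age dependency ratio: 34.55
Total dependency ratio: 53.56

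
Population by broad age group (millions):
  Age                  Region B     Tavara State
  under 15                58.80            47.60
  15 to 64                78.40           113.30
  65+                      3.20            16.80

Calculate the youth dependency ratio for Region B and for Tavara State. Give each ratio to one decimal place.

Region B: 58.80 / 78.40 × 100 = 75.0
Tavara State: 47.60 / 113.30 × 100 = 42.0

Region B: 75.0
Tavara State: 42.0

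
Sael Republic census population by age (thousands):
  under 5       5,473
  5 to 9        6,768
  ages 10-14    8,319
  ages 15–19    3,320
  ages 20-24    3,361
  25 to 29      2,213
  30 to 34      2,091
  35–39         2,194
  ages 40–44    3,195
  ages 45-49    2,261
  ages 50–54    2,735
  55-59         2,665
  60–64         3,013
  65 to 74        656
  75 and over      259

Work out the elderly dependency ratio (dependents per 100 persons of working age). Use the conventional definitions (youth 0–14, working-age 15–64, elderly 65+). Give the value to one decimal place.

Old-age dependency ratio: 3.4

0–14: 5,473 + 6,768 + 8,319 = 20,560
15–64: 3,320 + 3,361 + 2,213 + 2,091 + 2,194 + 3,195 + 2,261 + 2,735 + 2,665 + 3,013 = 27,048
65+: 656 + 259 = 915
Old-age dependency ratio = 915 / 27,048 × 100 = 3.4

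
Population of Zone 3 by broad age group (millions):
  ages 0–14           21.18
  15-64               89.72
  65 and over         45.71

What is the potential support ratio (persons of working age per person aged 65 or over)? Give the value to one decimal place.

Potential support ratio: 2.0

Potential support ratio = 89.72 / 45.71 = 2.0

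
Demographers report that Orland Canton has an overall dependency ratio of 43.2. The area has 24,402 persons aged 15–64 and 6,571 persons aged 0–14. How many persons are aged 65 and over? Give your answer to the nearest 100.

Aged 65 and over: 4,000

Total dependency ratio = (youth + elderly) / working-age × 100
43.2 = (6,571 + E) / 24,402 × 100
⇒ 4,000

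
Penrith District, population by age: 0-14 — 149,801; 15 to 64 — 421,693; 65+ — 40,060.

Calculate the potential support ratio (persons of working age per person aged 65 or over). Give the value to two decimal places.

Potential support ratio = 421,693 / 40,060 = 10.53

Potential support ratio: 10.53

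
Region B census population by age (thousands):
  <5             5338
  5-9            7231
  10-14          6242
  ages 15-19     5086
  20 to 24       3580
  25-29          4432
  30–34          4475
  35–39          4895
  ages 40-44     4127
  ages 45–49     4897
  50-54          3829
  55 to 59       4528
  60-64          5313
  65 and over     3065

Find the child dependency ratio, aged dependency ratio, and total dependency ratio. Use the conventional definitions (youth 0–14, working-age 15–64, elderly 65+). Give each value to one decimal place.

Youth dependency ratio: 41.7
Old-age dependency ratio: 6.8
Total dependency ratio: 48.4

0–14: 5338 + 7231 + 6242 = 18811
15–64: 5086 + 3580 + 4432 + 4475 + 4895 + 4127 + 4897 + 3829 + 4528 + 5313 = 45162
65+: 3065
Youth dependency ratio = 18811 / 45162 × 100 = 41.7
Old-age dependency ratio = 3065 / 45162 × 100 = 6.8
Total dependency ratio = (18811 + 3065) / 45162 × 100 = 21876 / 45162 × 100 = 48.4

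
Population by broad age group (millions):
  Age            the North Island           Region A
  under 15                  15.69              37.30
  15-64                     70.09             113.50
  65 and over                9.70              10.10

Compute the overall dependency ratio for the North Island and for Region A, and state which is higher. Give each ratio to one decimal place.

the North Island: 36.2
Region A: 41.8
Higher: Region A

the North Island: (15.69 + 9.70) / 70.09 × 100 = 25.39 / 70.09 × 100 = 36.2
Region A: (37.30 + 10.10) / 113.50 × 100 = 47.40 / 113.50 × 100 = 41.8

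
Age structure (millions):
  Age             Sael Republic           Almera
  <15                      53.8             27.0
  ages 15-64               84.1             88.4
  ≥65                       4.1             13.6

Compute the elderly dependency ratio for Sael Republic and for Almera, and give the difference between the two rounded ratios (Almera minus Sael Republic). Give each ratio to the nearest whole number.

Sael Republic: 5
Almera: 15
Difference: +10

Sael Republic: 4.1 / 84.1 × 100 = 5
Almera: 13.6 / 88.4 × 100 = 15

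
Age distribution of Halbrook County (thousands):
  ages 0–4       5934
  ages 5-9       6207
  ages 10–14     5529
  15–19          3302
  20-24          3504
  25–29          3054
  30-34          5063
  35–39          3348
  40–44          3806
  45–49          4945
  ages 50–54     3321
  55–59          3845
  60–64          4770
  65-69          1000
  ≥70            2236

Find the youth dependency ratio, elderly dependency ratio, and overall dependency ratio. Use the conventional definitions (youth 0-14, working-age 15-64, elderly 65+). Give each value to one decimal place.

0–14: 5934 + 6207 + 5529 = 17670
15–64: 3302 + 3504 + 3054 + 5063 + 3348 + 3806 + 4945 + 3321 + 3845 + 4770 = 38958
65+: 1000 + 2236 = 3236
Youth dependency ratio = 17670 / 38958 × 100 = 45.4
Old-age dependency ratio = 3236 / 38958 × 100 = 8.3
Total dependency ratio = (17670 + 3236) / 38958 × 100 = 20906 / 38958 × 100 = 53.7

Youth dependency ratio: 45.4
Old-age dependency ratio: 8.3
Total dependency ratio: 53.7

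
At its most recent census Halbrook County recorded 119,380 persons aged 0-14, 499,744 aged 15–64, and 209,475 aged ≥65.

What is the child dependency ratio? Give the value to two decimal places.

Youth dependency ratio: 23.89

Youth dependency ratio = 119,380 / 499,744 × 100 = 23.89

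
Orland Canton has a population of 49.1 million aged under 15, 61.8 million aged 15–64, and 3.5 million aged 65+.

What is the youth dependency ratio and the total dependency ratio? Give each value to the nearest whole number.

Youth dependency ratio: 79
Total dependency ratio: 85

Youth dependency ratio = 49.1 / 61.8 × 100 = 79
Total dependency ratio = (49.1 + 3.5) / 61.8 × 100 = 52.6 / 61.8 × 100 = 85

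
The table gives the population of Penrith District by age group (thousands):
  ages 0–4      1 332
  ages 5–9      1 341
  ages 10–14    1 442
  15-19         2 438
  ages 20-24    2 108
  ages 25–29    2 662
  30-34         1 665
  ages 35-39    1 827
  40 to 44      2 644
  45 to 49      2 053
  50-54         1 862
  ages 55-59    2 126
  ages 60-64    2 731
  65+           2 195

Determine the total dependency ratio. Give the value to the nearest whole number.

0–14: 1 332 + 1 341 + 1 442 = 4 115
15–64: 2 438 + 2 108 + 2 662 + 1 665 + 1 827 + 2 644 + 2 053 + 1 862 + 2 126 + 2 731 = 22 116
65+: 2 195
Total dependency ratio = (4 115 + 2 195) / 22 116 × 100 = 6 310 / 22 116 × 100 = 29

Total dependency ratio: 29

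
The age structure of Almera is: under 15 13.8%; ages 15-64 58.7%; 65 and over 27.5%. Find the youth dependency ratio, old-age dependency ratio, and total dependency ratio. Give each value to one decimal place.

Youth dependency ratio: 23.5
Old-age dependency ratio: 46.8
Total dependency ratio: 70.4

Youth dependency ratio = 13.8 / 58.7 × 100 = 23.5
Old-age dependency ratio = 27.5 / 58.7 × 100 = 46.8
Total dependency ratio = (13.8 + 27.5) / 58.7 × 100 = 41.3 / 58.7 × 100 = 70.4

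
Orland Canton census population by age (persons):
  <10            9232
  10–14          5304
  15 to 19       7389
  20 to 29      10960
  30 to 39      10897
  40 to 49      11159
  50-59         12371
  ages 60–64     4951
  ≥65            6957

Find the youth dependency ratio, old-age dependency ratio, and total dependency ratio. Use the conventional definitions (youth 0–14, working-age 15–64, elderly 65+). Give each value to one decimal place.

Youth dependency ratio: 25.2
Old-age dependency ratio: 12.1
Total dependency ratio: 37.2

0–14: 9232 + 5304 = 14536
15–64: 7389 + 10960 + 10897 + 11159 + 12371 + 4951 = 57727
65+: 6957
Youth dependency ratio = 14536 / 57727 × 100 = 25.2
Old-age dependency ratio = 6957 / 57727 × 100 = 12.1
Total dependency ratio = (14536 + 6957) / 57727 × 100 = 21493 / 57727 × 100 = 37.2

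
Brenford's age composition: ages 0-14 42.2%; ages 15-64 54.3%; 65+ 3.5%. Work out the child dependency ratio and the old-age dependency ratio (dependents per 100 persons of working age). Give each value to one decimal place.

Youth dependency ratio = 42.2 / 54.3 × 100 = 77.7
Old-age dependency ratio = 3.5 / 54.3 × 100 = 6.4

Youth dependency ratio: 77.7
Old-age dependency ratio: 6.4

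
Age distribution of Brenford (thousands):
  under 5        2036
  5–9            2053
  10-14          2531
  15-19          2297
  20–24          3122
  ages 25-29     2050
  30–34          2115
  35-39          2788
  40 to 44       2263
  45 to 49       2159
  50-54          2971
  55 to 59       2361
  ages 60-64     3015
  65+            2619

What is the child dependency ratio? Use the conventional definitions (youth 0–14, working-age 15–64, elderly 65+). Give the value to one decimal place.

Youth dependency ratio: 26.3

0–14: 2036 + 2053 + 2531 = 6620
15–64: 2297 + 3122 + 2050 + 2115 + 2788 + 2263 + 2159 + 2971 + 2361 + 3015 = 25141
65+: 2619
Youth dependency ratio = 6620 / 25141 × 100 = 26.3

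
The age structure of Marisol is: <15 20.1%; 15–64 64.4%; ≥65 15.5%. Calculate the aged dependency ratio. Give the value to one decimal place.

Old-age dependency ratio = 15.5 / 64.4 × 100 = 24.1

Old-age dependency ratio: 24.1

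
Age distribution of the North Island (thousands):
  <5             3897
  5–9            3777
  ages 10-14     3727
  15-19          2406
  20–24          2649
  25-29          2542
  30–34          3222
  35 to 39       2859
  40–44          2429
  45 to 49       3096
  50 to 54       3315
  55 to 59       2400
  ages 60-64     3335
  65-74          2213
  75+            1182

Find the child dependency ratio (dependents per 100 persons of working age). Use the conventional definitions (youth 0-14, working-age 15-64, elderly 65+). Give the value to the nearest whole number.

Youth dependency ratio: 40

0–14: 3897 + 3777 + 3727 = 11401
15–64: 2406 + 2649 + 2542 + 3222 + 2859 + 2429 + 3096 + 3315 + 2400 + 3335 = 28253
65+: 2213 + 1182 = 3395
Youth dependency ratio = 11401 / 28253 × 100 = 40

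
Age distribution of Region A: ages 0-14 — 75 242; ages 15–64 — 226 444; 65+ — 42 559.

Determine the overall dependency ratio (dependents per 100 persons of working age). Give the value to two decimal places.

Total dependency ratio = (75 242 + 42 559) / 226 444 × 100 = 117 801 / 226 444 × 100 = 52.02

Total dependency ratio: 52.02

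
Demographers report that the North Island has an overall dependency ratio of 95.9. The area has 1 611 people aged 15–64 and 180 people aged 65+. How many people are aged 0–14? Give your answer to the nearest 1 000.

Total dependency ratio = (youth + elderly) / working-age × 100
95.9 = (Y + 180) / 1 611 × 100
⇒ 1 000

Aged 0–14: 1 000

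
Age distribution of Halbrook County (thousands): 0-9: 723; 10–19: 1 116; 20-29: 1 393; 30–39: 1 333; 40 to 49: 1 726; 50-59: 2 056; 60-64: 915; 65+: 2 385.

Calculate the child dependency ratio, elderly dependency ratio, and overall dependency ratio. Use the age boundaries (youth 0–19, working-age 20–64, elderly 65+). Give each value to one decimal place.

Youth dependency ratio: 24.8
Old-age dependency ratio: 32.1
Total dependency ratio: 56.9

0–19: 723 + 1 116 = 1 839
20–64: 1 393 + 1 333 + 1 726 + 2 056 + 915 = 7 423
65+: 2 385
Youth dependency ratio = 1 839 / 7 423 × 100 = 24.8
Old-age dependency ratio = 2 385 / 7 423 × 100 = 32.1
Total dependency ratio = (1 839 + 2 385) / 7 423 × 100 = 4 224 / 7 423 × 100 = 56.9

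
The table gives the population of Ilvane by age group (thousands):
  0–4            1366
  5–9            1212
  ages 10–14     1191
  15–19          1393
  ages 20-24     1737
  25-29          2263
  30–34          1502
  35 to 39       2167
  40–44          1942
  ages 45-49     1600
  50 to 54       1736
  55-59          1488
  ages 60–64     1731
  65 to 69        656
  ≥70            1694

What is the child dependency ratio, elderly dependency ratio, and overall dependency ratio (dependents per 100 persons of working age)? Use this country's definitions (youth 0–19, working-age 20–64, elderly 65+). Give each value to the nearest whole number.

Youth dependency ratio: 32
Old-age dependency ratio: 15
Total dependency ratio: 46

0–19: 1366 + 1212 + 1191 + 1393 = 5162
20–64: 1737 + 2263 + 1502 + 2167 + 1942 + 1600 + 1736 + 1488 + 1731 = 16166
65+: 656 + 1694 = 2350
Youth dependency ratio = 5162 / 16166 × 100 = 32
Old-age dependency ratio = 2350 / 16166 × 100 = 15
Total dependency ratio = (5162 + 2350) / 16166 × 100 = 7512 / 16166 × 100 = 46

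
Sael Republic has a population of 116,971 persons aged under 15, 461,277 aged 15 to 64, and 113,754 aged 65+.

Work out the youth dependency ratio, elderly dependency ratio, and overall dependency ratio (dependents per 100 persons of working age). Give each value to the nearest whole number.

Youth dependency ratio: 25
Old-age dependency ratio: 25
Total dependency ratio: 50

Youth dependency ratio = 116,971 / 461,277 × 100 = 25
Old-age dependency ratio = 113,754 / 461,277 × 100 = 25
Total dependency ratio = (116,971 + 113,754) / 461,277 × 100 = 230,725 / 461,277 × 100 = 50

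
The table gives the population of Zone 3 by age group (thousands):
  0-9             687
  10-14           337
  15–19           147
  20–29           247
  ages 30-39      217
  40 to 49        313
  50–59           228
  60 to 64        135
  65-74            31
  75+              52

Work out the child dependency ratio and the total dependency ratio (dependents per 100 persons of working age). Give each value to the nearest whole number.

0–14: 687 + 337 = 1024
15–64: 147 + 247 + 217 + 313 + 228 + 135 = 1287
65+: 31 + 52 = 83
Youth dependency ratio = 1024 / 1287 × 100 = 80
Total dependency ratio = (1024 + 83) / 1287 × 100 = 1107 / 1287 × 100 = 86

Youth dependency ratio: 80
Total dependency ratio: 86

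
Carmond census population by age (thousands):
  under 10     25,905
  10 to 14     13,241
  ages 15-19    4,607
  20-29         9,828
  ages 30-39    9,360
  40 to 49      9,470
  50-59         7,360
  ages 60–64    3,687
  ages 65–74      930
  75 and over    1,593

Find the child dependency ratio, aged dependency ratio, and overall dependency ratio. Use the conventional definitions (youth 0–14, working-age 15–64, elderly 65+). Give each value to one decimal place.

0–14: 25,905 + 13,241 = 39,146
15–64: 4,607 + 9,828 + 9,360 + 9,470 + 7,360 + 3,687 = 44,312
65+: 930 + 1,593 = 2,523
Youth dependency ratio = 39,146 / 44,312 × 100 = 88.3
Old-age dependency ratio = 2,523 / 44,312 × 100 = 5.7
Total dependency ratio = (39,146 + 2,523) / 44,312 × 100 = 41,669 / 44,312 × 100 = 94.0

Youth dependency ratio: 88.3
Old-age dependency ratio: 5.7
Total dependency ratio: 94.0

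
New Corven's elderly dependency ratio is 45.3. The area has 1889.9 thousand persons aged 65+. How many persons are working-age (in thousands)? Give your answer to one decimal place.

Working-age: 4172.0

Old-age dependency ratio = elderly / working-age × 100
45.3 = 1889.9 / W × 100
⇒ 4172.0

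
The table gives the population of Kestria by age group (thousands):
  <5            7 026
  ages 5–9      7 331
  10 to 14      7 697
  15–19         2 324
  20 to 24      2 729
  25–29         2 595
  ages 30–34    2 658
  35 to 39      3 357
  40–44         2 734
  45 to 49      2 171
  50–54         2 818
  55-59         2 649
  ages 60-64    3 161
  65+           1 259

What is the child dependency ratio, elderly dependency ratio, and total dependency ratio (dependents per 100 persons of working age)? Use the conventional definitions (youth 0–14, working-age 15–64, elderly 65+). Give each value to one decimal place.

Youth dependency ratio: 81.1
Old-age dependency ratio: 4.6
Total dependency ratio: 85.7

0–14: 7 026 + 7 331 + 7 697 = 22 054
15–64: 2 324 + 2 729 + 2 595 + 2 658 + 3 357 + 2 734 + 2 171 + 2 818 + 2 649 + 3 161 = 27 196
65+: 1 259
Youth dependency ratio = 22 054 / 27 196 × 100 = 81.1
Old-age dependency ratio = 1 259 / 27 196 × 100 = 4.6
Total dependency ratio = (22 054 + 1 259) / 27 196 × 100 = 23 313 / 27 196 × 100 = 85.7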